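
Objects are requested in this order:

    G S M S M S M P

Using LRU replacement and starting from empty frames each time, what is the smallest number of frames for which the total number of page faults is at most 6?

f=1: 8 faults
f=2: 4 faults
f=3: 4 faults
f=4: 4 faults
Smallest f with faults ≤ 6 is 2.

2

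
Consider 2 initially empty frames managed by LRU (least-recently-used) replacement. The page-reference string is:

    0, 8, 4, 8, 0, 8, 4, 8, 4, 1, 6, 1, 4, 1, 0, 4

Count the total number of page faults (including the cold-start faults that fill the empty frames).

10

0 → fault, frames [0]
8 → fault, frames [0, 8]
4 → fault, evict 0, frames [8, 4]
8 → hit
0 → fault, evict 4, frames [8, 0]
8 → hit
4 → fault, evict 0, frames [8, 4]
8 → hit
4 → hit
1 → fault, evict 8, frames [4, 1]
6 → fault, evict 4, frames [1, 6]
1 → hit
4 → fault, evict 6, frames [1, 4]
1 → hit
0 → fault, evict 4, frames [1, 0]
4 → fault, evict 1, frames [0, 4]
Page faults: 10.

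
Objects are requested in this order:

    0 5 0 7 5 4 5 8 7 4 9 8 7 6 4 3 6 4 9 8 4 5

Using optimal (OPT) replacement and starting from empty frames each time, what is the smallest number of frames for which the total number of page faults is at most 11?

f=1: 22 faults
f=2: 15 faults
f=3: 12 faults
f=4: 10 faults
f=5: 9 faults
f=6: 8 faults
f=7: 8 faults
f=8: 8 faults
Smallest f with faults ≤ 11 is 4.

4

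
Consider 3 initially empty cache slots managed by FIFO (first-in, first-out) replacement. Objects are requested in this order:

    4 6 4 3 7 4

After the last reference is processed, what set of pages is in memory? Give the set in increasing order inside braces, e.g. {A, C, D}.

4 -> fault, frames [4]
6 -> fault, frames [4, 6]
4 -> hit
3 -> fault, frames [4, 6, 3]
7 -> fault, evict 4, frames [6, 3, 7]
4 -> fault, evict 6, frames [3, 7, 4]

{3, 4, 7}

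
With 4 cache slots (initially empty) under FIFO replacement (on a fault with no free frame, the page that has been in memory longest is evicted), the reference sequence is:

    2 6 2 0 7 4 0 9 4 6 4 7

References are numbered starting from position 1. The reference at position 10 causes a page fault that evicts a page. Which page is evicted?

pos 1: 2: fault, frames [2]
pos 2: 6: fault, frames [2, 6]
pos 3: 2: hit
pos 4: 0: fault, frames [2, 6, 0]
pos 5: 7: fault, frames [2, 6, 0, 7]
pos 6: 4: fault, evict 2, frames [6, 0, 7, 4]
pos 7: 0: hit
pos 8: 9: fault, evict 6, frames [0, 7, 4, 9]
pos 9: 4: hit
pos 10: 6: fault, evict 0, frames [7, 4, 9, 6]
At position 10, page 0 is evicted.

0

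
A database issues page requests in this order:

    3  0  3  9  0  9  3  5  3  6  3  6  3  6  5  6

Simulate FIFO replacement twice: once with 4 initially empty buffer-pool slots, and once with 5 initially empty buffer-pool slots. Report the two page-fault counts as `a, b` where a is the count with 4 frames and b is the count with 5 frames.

6, 5

4 frames: F F . F . . . F . F F . . . . . → 6 faults.
5 frames: F F . F . . . F . F . . . . . . → 5 faults.
5 < 6: adding a frame reduced faults, as is typical.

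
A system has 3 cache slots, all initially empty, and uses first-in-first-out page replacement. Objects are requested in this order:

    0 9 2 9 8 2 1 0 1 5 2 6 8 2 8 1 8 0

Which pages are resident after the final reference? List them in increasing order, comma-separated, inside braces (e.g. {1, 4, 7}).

{0, 1, 8}

0 → miss, frames [0]
9 → miss, frames [0, 9]
2 → miss, frames [0, 9, 2]
9 → hit
8 → miss, evict 0, frames [9, 2, 8]
2 → hit
1 → miss, evict 9, frames [2, 8, 1]
0 → miss, evict 2, frames [8, 1, 0]
1 → hit
5 → miss, evict 8, frames [1, 0, 5]
2 → miss, evict 1, frames [0, 5, 2]
6 → miss, evict 0, frames [5, 2, 6]
8 → miss, evict 5, frames [2, 6, 8]
2 → hit
8 → hit
1 → miss, evict 2, frames [6, 8, 1]
8 → hit
0 → miss, evict 6, frames [8, 1, 0]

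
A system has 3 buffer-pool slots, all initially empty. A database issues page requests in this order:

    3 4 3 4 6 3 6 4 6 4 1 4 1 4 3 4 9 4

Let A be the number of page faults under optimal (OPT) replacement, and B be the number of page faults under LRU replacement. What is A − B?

-1

Under OPT: F F . . F . . . . . F . . . . . F . → 5 faults.
Under LRU: F F . . F . . . . . F . . . F . F . → 6 faults.
A − B = 5 − 6 = -1.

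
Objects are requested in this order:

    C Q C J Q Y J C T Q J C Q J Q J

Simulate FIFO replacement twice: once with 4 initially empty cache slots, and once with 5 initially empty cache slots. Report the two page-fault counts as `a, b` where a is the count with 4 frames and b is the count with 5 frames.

4 frames: F F . F . F . . F . . F F F . . → 8 faults.
5 frames: F F . F . F . . F . . . . . . . → 5 faults.
5 < 8: adding a frame reduced faults, as is typical.

8, 5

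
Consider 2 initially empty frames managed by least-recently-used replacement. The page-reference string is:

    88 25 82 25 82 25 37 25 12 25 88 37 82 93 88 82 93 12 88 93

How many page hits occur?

88: miss, frames [88]
25: miss, frames [88, 25]
82: miss, evict 88, frames [25, 82]
25: hit
82: hit
25: hit
37: miss, evict 82, frames [25, 37]
25: hit
12: miss, evict 37, frames [25, 12]
25: hit
88: miss, evict 12, frames [25, 88]
37: miss, evict 25, frames [88, 37]
82: miss, evict 88, frames [37, 82]
93: miss, evict 37, frames [82, 93]
88: miss, evict 82, frames [93, 88]
82: miss, evict 93, frames [88, 82]
93: miss, evict 88, frames [82, 93]
12: miss, evict 82, frames [93, 12]
88: miss, evict 93, frames [12, 88]
93: miss, evict 12, frames [88, 93]
Hits: 5.

5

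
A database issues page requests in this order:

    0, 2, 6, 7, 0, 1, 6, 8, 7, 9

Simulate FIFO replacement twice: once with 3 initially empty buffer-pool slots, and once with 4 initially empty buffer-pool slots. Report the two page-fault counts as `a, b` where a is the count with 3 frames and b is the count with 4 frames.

10, 7

3 frames: F F F F F F F F F F → 10 faults.
4 frames: F F F F . F . F . F → 7 faults.
7 < 10: adding a frame reduced faults, as is typical.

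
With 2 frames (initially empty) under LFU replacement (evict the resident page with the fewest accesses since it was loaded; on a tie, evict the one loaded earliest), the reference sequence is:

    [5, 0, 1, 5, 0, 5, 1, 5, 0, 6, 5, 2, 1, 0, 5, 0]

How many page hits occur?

5

5 -> miss, frames [5]
0 -> miss, frames [5, 0]
1 -> miss, evict 5, frames [0, 1]
5 -> miss, evict 0, frames [1, 5]
0 -> miss, evict 1, frames [5, 0]
5 -> hit
1 -> miss, evict 0, frames [5, 1]
5 -> hit
0 -> miss, evict 1, frames [5, 0]
6 -> miss, evict 0, frames [5, 6]
5 -> hit
2 -> miss, evict 6, frames [5, 2]
1 -> miss, evict 2, frames [5, 1]
0 -> miss, evict 1, frames [5, 0]
5 -> hit
0 -> hit
Hits: 5.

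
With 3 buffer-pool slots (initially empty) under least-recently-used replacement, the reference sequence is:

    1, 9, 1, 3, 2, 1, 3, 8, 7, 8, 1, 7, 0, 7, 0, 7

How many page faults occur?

1: fault, frames [1]
9: fault, frames [1, 9]
1: hit
3: fault, frames [9, 1, 3]
2: fault, evict 9, frames [1, 3, 2]
1: hit
3: hit
8: fault, evict 2, frames [1, 3, 8]
7: fault, evict 1, frames [3, 8, 7]
8: hit
1: fault, evict 3, frames [7, 8, 1]
7: hit
0: fault, evict 8, frames [1, 7, 0]
7: hit
0: hit
7: hit
Page faults: 8.

8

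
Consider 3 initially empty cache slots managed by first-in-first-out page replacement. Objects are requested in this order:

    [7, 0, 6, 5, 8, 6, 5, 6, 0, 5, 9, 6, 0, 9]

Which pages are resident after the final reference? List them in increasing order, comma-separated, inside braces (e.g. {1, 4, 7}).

7 -> miss, frames (7)
0 -> miss, frames (7 0)
6 -> miss, frames (7 0 6)
5 -> miss, evict 7, frames (0 6 5)
8 -> miss, evict 0, frames (6 5 8)
6 -> hit
5 -> hit
6 -> hit
0 -> miss, evict 6, frames (5 8 0)
5 -> hit
9 -> miss, evict 5, frames (8 0 9)
6 -> miss, evict 8, frames (0 9 6)
0 -> hit
9 -> hit

{0, 6, 9}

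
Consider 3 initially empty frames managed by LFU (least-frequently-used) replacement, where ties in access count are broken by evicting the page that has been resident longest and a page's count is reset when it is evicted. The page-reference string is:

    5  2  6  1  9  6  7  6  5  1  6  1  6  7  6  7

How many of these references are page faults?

9

5 -> fault, frames {5}
2 -> fault, frames {5,2}
6 -> fault, frames {5,2,6}
1 -> fault, evict 5, frames {2,6,1}
9 -> fault, evict 2, frames {6,1,9}
6 -> hit
7 -> fault, evict 1, frames {6,9,7}
6 -> hit
5 -> fault, evict 9, frames {6,7,5}
1 -> fault, evict 7, frames {6,5,1}
6 -> hit
1 -> hit
6 -> hit
7 -> fault, evict 5, frames {6,1,7}
6 -> hit
7 -> hit
Page faults: 9.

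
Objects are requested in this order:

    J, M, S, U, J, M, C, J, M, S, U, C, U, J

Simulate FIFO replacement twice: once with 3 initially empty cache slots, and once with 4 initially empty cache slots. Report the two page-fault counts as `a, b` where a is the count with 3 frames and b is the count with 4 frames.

10, 11

3 frames: F F F F F F F . . F F . . F → 10 faults.
4 frames: F F F F . . F F F F F F . F → 11 faults.
11 > 10: adding a frame increased faults — Belady's anomaly.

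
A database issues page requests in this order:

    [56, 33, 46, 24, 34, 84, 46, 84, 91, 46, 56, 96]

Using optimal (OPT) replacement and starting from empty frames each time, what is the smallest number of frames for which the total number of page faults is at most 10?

f=1: 12 faults
f=2: 9 faults
f=3: 8 faults
f=4: 8 faults
f=5: 8 faults
f=6: 8 faults
f=7: 8 faults
f=8: 8 faults
Smallest f with faults ≤ 10 is 2.

2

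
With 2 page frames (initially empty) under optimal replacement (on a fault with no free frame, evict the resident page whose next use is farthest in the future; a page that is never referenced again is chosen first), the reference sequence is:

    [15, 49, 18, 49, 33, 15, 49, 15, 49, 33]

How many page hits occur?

4

15 -> fault, frames [15]
49 -> fault, frames [15, 49]
18 -> fault, evict 15, frames [49, 18]
49 -> hit
33 -> fault, evict 18, frames [49, 33]
15 -> fault, evict 33, frames [49, 15]
49 -> hit
15 -> hit
49 -> hit
33 -> fault, evict 15, frames [49, 33]
Hits: 4.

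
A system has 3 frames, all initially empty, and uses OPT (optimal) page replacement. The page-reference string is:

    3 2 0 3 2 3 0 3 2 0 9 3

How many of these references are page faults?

4

3: fault, frames {3}
2: fault, frames {3,2}
0: fault, frames {3,2,0}
3: hit
2: hit
3: hit
0: hit
3: hit
2: hit
0: hit
9: fault, evict 0, frames {3,2,9}
3: hit
Page faults: 4.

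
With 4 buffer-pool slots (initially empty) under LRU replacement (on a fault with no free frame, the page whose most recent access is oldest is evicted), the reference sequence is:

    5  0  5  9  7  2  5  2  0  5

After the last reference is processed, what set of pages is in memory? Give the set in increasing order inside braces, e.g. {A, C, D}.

5 → miss, frames {5}
0 → miss, frames {5,0}
5 → hit
9 → miss, frames {0,5,9}
7 → miss, frames {0,5,9,7}
2 → miss, evict 0, frames {5,9,7,2}
5 → hit
2 → hit
0 → miss, evict 9, frames {7,5,2,0}
5 → hit

{0, 2, 5, 7}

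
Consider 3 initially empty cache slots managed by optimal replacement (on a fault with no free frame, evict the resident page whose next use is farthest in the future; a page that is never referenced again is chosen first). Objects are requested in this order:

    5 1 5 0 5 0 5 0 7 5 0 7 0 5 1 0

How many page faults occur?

5 → miss, frames {5}
1 → miss, frames {5,1}
5 → hit
0 → miss, frames {5,1,0}
5 → hit
0 → hit
5 → hit
0 → hit
7 → miss, evict 1, frames {5,0,7}
5 → hit
0 → hit
7 → hit
0 → hit
5 → hit
1 → miss, evict 7, frames {5,0,1}
0 → hit
Page faults: 5.

5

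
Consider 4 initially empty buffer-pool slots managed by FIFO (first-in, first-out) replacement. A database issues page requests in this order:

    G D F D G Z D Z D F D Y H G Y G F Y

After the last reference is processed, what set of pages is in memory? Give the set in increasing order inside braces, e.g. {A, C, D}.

{F, G, H, Y}

G → fault, frames (G)
D → fault, frames (G D)
F → fault, frames (G D F)
D → hit
G → hit
Z → fault, frames (G D F Z)
D → hit
Z → hit
D → hit
F → hit
D → hit
Y → fault, evict G, frames (D F Z Y)
H → fault, evict D, frames (F Z Y H)
G → fault, evict F, frames (Z Y H G)
Y → hit
G → hit
F → fault, evict Z, frames (Y H G F)
Y → hit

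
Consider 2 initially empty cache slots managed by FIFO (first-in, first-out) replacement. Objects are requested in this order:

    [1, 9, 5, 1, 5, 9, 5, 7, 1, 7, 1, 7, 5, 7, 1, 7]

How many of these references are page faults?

1: fault, frames {1}
9: fault, frames {1,9}
5: fault, evict 1, frames {9,5}
1: fault, evict 9, frames {5,1}
5: hit
9: fault, evict 5, frames {1,9}
5: fault, evict 1, frames {9,5}
7: fault, evict 9, frames {5,7}
1: fault, evict 5, frames {7,1}
7: hit
1: hit
7: hit
5: fault, evict 7, frames {1,5}
7: fault, evict 1, frames {5,7}
1: fault, evict 5, frames {7,1}
7: hit
Page faults: 11.

11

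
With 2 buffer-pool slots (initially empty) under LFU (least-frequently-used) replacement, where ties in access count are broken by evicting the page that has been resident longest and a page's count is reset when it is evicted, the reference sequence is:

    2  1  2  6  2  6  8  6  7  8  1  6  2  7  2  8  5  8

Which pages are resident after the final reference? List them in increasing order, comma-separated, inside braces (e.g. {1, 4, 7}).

{2, 8}

2: fault, frames [2]
1: fault, frames [2, 1]
2: hit
6: fault, evict 1, frames [2, 6]
2: hit
6: hit
8: fault, evict 6, frames [2, 8]
6: fault, evict 8, frames [2, 6]
7: fault, evict 6, frames [2, 7]
8: fault, evict 7, frames [2, 8]
1: fault, evict 8, frames [2, 1]
6: fault, evict 1, frames [2, 6]
2: hit
7: fault, evict 6, frames [2, 7]
2: hit
8: fault, evict 7, frames [2, 8]
5: fault, evict 8, frames [2, 5]
8: fault, evict 5, frames [2, 8]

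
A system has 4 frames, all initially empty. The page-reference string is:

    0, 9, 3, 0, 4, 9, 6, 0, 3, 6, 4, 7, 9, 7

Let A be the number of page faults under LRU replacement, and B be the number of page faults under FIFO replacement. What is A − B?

Under LRU: F F F . F . F . F . F F F . → 9 faults.
Under FIFO: F F F . F . F F . . . F F . → 8 faults.
A − B = 9 − 8 = 1.

1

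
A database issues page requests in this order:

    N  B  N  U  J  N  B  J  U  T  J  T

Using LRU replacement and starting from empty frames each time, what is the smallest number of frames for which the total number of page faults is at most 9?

f=1: 12 faults
f=2: 10 faults
f=3: 7 faults
f=4: 5 faults
f=5: 5 faults
Smallest f with faults ≤ 9 is 3.

3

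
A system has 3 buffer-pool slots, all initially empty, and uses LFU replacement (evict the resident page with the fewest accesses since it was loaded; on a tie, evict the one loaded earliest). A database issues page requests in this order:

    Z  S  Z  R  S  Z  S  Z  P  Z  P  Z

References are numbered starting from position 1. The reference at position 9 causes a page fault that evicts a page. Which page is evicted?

R

pos 1: Z -> miss, frames (Z)
pos 2: S -> miss, frames (Z S)
pos 3: Z -> hit
pos 4: R -> miss, frames (Z S R)
pos 5: S -> hit
pos 6: Z -> hit
pos 7: S -> hit
pos 8: Z -> hit
pos 9: P -> miss, evict R, frames (Z S P)
At position 9, page R is evicted.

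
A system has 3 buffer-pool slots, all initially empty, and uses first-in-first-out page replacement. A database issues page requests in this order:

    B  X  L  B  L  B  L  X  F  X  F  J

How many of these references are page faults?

5

B: miss, frames (B)
X: miss, frames (B X)
L: miss, frames (B X L)
B: hit
L: hit
B: hit
L: hit
X: hit
F: miss, evict B, frames (X L F)
X: hit
F: hit
J: miss, evict X, frames (L F J)
Page faults: 5.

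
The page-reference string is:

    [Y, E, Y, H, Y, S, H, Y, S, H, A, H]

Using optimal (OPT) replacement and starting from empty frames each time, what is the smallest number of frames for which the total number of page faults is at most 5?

3

f=1: 12 faults
f=2: 7 faults
f=3: 5 faults
f=4: 5 faults
f=5: 5 faults
Smallest f with faults ≤ 5 is 3.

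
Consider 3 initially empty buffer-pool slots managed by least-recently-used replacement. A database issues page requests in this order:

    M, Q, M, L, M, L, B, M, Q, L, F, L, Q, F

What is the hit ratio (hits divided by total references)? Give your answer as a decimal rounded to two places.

M: fault, frames {M}
Q: fault, frames {M,Q}
M: hit
L: fault, frames {Q,M,L}
M: hit
L: hit
B: fault, evict Q, frames {M,L,B}
M: hit
Q: fault, evict L, frames {B,M,Q}
L: fault, evict B, frames {M,Q,L}
F: fault, evict M, frames {Q,L,F}
L: hit
Q: hit
F: hit
Hits: 7 of 14 references → 7/14 = 0.5000.

0.50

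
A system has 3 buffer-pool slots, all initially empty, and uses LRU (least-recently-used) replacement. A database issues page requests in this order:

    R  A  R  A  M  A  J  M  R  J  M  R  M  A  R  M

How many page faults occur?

6

R: miss, frames [R]
A: miss, frames [R, A]
R: hit
A: hit
M: miss, frames [R, A, M]
A: hit
J: miss, evict R, frames [M, A, J]
M: hit
R: miss, evict A, frames [J, M, R]
J: hit
M: hit
R: hit
M: hit
A: miss, evict J, frames [R, M, A]
R: hit
M: hit
Page faults: 6.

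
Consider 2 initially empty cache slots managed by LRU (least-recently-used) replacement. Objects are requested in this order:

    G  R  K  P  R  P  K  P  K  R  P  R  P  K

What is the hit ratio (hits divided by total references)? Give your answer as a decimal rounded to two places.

G → fault, frames [G]
R → fault, frames [G, R]
K → fault, evict G, frames [R, K]
P → fault, evict R, frames [K, P]
R → fault, evict K, frames [P, R]
P → hit
K → fault, evict R, frames [P, K]
P → hit
K → hit
R → fault, evict P, frames [K, R]
P → fault, evict K, frames [R, P]
R → hit
P → hit
K → fault, evict R, frames [P, K]
Hits: 5 of 14 references → 5/14 = 0.3571.

0.36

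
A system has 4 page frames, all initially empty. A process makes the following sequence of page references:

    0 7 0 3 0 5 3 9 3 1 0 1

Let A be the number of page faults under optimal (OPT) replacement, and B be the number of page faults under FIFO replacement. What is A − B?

-1

Under OPT: F F . F . F . F . F . . → 6 faults.
Under FIFO: F F . F . F . F . F F . → 7 faults.
A − B = 6 − 7 = -1.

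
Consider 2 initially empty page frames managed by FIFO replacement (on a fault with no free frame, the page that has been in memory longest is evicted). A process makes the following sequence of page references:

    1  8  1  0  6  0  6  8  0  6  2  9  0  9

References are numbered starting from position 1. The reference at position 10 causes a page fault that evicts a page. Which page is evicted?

pos 1: 1 → fault, frames (1)
pos 2: 8 → fault, frames (1 8)
pos 3: 1 → hit
pos 4: 0 → fault, evict 1, frames (8 0)
pos 5: 6 → fault, evict 8, frames (0 6)
pos 6: 0 → hit
pos 7: 6 → hit
pos 8: 8 → fault, evict 0, frames (6 8)
pos 9: 0 → fault, evict 6, frames (8 0)
pos 10: 6 → fault, evict 8, frames (0 6)
At position 10, page 8 is evicted.

8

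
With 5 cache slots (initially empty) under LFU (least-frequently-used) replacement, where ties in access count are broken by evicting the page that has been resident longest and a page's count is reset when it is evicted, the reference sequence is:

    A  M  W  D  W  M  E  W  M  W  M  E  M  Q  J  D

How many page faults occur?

8

A → fault, frames {A}
M → fault, frames {A,M}
W → fault, frames {A,M,W}
D → fault, frames {A,M,W,D}
W → hit
M → hit
E → fault, frames {A,M,W,D,E}
W → hit
M → hit
W → hit
M → hit
E → hit
M → hit
Q → fault, evict A, frames {M,W,D,E,Q}
J → fault, evict D, frames {M,W,E,Q,J}
D → fault, evict Q, frames {M,W,E,J,D}
Page faults: 8.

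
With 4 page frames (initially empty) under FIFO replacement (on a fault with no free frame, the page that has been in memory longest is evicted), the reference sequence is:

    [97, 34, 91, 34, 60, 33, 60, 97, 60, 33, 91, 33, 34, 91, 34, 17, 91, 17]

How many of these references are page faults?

97 → miss, frames {97}
34 → miss, frames {97,34}
91 → miss, frames {97,34,91}
34 → hit
60 → miss, frames {97,34,91,60}
33 → miss, evict 97, frames {34,91,60,33}
60 → hit
97 → miss, evict 34, frames {91,60,33,97}
60 → hit
33 → hit
91 → hit
33 → hit
34 → miss, evict 91, frames {60,33,97,34}
91 → miss, evict 60, frames {33,97,34,91}
34 → hit
17 → miss, evict 33, frames {97,34,91,17}
91 → hit
17 → hit
Page faults: 9.

9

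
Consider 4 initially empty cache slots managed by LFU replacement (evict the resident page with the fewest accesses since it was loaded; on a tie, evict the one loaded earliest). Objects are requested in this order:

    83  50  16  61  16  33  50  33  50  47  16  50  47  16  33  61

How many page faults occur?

7

83 -> fault, frames {83}
50 -> fault, frames {83,50}
16 -> fault, frames {83,50,16}
61 -> fault, frames {83,50,16,61}
16 -> hit
33 -> fault, evict 83, frames {50,16,61,33}
50 -> hit
33 -> hit
50 -> hit
47 -> fault, evict 61, frames {50,16,33,47}
16 -> hit
50 -> hit
47 -> hit
16 -> hit
33 -> hit
61 -> fault, evict 47, frames {50,16,33,61}
Page faults: 7.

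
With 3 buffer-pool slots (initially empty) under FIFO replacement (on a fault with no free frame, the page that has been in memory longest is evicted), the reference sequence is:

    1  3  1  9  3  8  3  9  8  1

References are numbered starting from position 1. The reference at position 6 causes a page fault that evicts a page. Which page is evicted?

1

pos 1: 1 -> fault, frames (1)
pos 2: 3 -> fault, frames (1 3)
pos 3: 1 -> hit
pos 4: 9 -> fault, frames (1 3 9)
pos 5: 3 -> hit
pos 6: 8 -> fault, evict 1, frames (3 9 8)
At position 6, page 1 is evicted.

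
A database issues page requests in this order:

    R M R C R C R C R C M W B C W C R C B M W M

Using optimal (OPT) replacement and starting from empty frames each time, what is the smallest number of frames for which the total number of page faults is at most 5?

5

f=1: 22 faults
f=2: 11 faults
f=3: 8 faults
f=4: 6 faults
f=5: 5 faults
Smallest f with faults ≤ 5 is 5.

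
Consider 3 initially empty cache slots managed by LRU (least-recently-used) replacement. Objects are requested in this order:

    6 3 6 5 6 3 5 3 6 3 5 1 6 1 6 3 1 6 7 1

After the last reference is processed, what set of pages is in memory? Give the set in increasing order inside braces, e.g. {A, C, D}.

{1, 6, 7}

6 → miss, frames {6}
3 → miss, frames {6,3}
6 → hit
5 → miss, frames {3,6,5}
6 → hit
3 → hit
5 → hit
3 → hit
6 → hit
3 → hit
5 → hit
1 → miss, evict 6, frames {3,5,1}
6 → miss, evict 3, frames {5,1,6}
1 → hit
6 → hit
3 → miss, evict 5, frames {1,6,3}
1 → hit
6 → hit
7 → miss, evict 3, frames {1,6,7}
1 → hit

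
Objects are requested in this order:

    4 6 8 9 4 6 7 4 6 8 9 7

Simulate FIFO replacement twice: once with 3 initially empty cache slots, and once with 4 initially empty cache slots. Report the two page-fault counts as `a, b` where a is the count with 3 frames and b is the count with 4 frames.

9, 10

3 frames: F F F F F F F . . F F . → 9 faults.
4 frames: F F F F . . F F F F F F → 10 faults.
10 > 9: adding a frame increased faults — Belady's anomaly.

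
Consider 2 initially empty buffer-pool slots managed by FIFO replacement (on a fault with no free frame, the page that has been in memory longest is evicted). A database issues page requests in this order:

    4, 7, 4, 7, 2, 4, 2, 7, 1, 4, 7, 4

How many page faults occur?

4 → miss, frames [4]
7 → miss, frames [4, 7]
4 → hit
7 → hit
2 → miss, evict 4, frames [7, 2]
4 → miss, evict 7, frames [2, 4]
2 → hit
7 → miss, evict 2, frames [4, 7]
1 → miss, evict 4, frames [7, 1]
4 → miss, evict 7, frames [1, 4]
7 → miss, evict 1, frames [4, 7]
4 → hit
Page faults: 8.

8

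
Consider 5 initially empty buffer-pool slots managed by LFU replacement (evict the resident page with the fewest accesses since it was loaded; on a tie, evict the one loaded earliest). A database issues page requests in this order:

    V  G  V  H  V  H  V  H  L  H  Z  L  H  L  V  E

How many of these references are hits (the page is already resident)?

V → fault, frames [V]
G → fault, frames [V, G]
V → hit
H → fault, frames [V, G, H]
V → hit
H → hit
V → hit
H → hit
L → fault, frames [V, G, H, L]
H → hit
Z → fault, frames [V, G, H, L, Z]
L → hit
H → hit
L → hit
V → hit
E → fault, evict G, frames [V, H, L, Z, E]
Hits: 10.

10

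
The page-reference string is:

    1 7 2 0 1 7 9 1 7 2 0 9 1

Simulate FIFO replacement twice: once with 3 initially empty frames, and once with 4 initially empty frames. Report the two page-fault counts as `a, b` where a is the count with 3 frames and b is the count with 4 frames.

10, 11

3 frames: F F F F F F F . . F F . F → 10 faults.
4 frames: F F F F . . F F F F F F F → 11 faults.
11 > 10: adding a frame increased faults — Belady's anomaly.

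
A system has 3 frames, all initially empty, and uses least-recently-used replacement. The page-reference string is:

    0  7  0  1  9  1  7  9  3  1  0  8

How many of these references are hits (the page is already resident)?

3

0: miss, frames (0)
7: miss, frames (0 7)
0: hit
1: miss, frames (7 0 1)
9: miss, evict 7, frames (0 1 9)
1: hit
7: miss, evict 0, frames (9 1 7)
9: hit
3: miss, evict 1, frames (7 9 3)
1: miss, evict 7, frames (9 3 1)
0: miss, evict 9, frames (3 1 0)
8: miss, evict 3, frames (1 0 8)
Hits: 3.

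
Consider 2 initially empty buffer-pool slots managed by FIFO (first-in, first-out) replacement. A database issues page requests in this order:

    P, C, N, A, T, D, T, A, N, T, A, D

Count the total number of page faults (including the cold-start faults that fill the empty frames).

P: fault, frames (P)
C: fault, frames (P C)
N: fault, evict P, frames (C N)
A: fault, evict C, frames (N A)
T: fault, evict N, frames (A T)
D: fault, evict A, frames (T D)
T: hit
A: fault, evict T, frames (D A)
N: fault, evict D, frames (A N)
T: fault, evict A, frames (N T)
A: fault, evict N, frames (T A)
D: fault, evict T, frames (A D)
Page faults: 11.

11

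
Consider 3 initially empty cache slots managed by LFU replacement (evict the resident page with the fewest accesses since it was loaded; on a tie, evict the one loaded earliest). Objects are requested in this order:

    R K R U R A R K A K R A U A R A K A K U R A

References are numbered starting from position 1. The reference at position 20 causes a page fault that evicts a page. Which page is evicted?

pos 1: R -> miss, frames [R]
pos 2: K -> miss, frames [R, K]
pos 3: R -> hit
pos 4: U -> miss, frames [R, K, U]
pos 5: R -> hit
pos 6: A -> miss, evict K, frames [R, U, A]
pos 7: R -> hit
pos 8: K -> miss, evict U, frames [R, A, K]
pos 9: A -> hit
pos 10: K -> hit
pos 11: R -> hit
pos 12: A -> hit
pos 13: U -> miss, evict K, frames [R, A, U]
pos 14: A -> hit
pos 15: R -> hit
pos 16: A -> hit
pos 17: K -> miss, evict U, frames [R, A, K]
pos 18: A -> hit
pos 19: K -> hit
pos 20: U -> miss, evict K, frames [R, A, U]
At position 20, page K is evicted.

K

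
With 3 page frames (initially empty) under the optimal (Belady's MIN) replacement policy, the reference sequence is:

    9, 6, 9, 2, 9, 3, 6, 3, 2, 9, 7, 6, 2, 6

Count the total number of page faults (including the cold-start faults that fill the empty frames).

6

9: miss, frames (9)
6: miss, frames (9 6)
9: hit
2: miss, frames (9 6 2)
9: hit
3: miss, evict 9, frames (6 2 3)
6: hit
3: hit
2: hit
9: miss, evict 3, frames (6 2 9)
7: miss, evict 9, frames (6 2 7)
6: hit
2: hit
6: hit
Page faults: 6.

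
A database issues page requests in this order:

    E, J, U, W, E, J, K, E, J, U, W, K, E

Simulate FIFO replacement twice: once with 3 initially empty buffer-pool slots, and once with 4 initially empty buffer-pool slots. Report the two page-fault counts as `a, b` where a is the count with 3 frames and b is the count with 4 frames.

10, 11

3 frames: F F F F F F F . . F F . F → 10 faults.
4 frames: F F F F . . F F F F F F F → 11 faults.
11 > 10: adding a frame increased faults — Belady's anomaly.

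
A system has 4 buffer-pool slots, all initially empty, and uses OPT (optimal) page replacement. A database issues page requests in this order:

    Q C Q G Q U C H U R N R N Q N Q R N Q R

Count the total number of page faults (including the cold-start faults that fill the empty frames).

Q -> fault, frames [Q]
C -> fault, frames [Q, C]
Q -> hit
G -> fault, frames [Q, C, G]
Q -> hit
U -> fault, frames [Q, C, G, U]
C -> hit
H -> fault, evict G, frames [Q, C, U, H]
U -> hit
R -> fault, evict H, frames [Q, C, U, R]
N -> fault, evict U, frames [Q, C, R, N]
R -> hit
N -> hit
Q -> hit
N -> hit
Q -> hit
R -> hit
N -> hit
Q -> hit
R -> hit
Page faults: 7.

7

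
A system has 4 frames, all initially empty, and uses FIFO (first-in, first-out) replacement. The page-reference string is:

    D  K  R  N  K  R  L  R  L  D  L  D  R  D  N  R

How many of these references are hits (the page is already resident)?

D → miss, frames [D]
K → miss, frames [D, K]
R → miss, frames [D, K, R]
N → miss, frames [D, K, R, N]
K → hit
R → hit
L → miss, evict D, frames [K, R, N, L]
R → hit
L → hit
D → miss, evict K, frames [R, N, L, D]
L → hit
D → hit
R → hit
D → hit
N → hit
R → hit
Hits: 10.

10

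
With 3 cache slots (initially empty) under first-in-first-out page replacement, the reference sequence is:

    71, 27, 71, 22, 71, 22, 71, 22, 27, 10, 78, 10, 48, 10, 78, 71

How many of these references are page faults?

7

71 → miss, frames {71}
27 → miss, frames {71,27}
71 → hit
22 → miss, frames {71,27,22}
71 → hit
22 → hit
71 → hit
22 → hit
27 → hit
10 → miss, evict 71, frames {27,22,10}
78 → miss, evict 27, frames {22,10,78}
10 → hit
48 → miss, evict 22, frames {10,78,48}
10 → hit
78 → hit
71 → miss, evict 10, frames {78,48,71}
Page faults: 7.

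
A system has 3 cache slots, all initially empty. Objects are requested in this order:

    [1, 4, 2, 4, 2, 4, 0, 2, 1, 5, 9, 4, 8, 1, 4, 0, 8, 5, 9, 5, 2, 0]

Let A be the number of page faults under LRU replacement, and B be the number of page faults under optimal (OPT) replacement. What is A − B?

Under LRU: F F F . . . F . F F F F F F . F F F F . F F → 16 faults.
Under OPT: F F F . . . F . . F F F F . . F . F F . F . → 12 faults.
A − B = 16 − 12 = 4.

4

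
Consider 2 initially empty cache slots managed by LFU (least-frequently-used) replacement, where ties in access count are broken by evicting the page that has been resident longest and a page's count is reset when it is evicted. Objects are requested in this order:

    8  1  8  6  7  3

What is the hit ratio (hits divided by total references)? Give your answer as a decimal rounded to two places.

8 → miss, frames (8)
1 → miss, frames (8 1)
8 → hit
6 → miss, evict 1, frames (8 6)
7 → miss, evict 6, frames (8 7)
3 → miss, evict 7, frames (8 3)
Hits: 1 of 6 references → 1/6 = 0.1667.

0.17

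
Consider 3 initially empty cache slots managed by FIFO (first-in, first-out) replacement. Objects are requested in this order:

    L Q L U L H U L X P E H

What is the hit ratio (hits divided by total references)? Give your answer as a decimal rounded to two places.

L -> miss, frames (L)
Q -> miss, frames (L Q)
L -> hit
U -> miss, frames (L Q U)
L -> hit
H -> miss, evict L, frames (Q U H)
U -> hit
L -> miss, evict Q, frames (U H L)
X -> miss, evict U, frames (H L X)
P -> miss, evict H, frames (L X P)
E -> miss, evict L, frames (X P E)
H -> miss, evict X, frames (P E H)
Hits: 3 of 12 references → 3/12 = 0.2500.

0.25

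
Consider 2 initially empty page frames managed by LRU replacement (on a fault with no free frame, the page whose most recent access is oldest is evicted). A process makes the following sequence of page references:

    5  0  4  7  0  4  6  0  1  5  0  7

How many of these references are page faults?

12

5 → fault, frames (5)
0 → fault, frames (5 0)
4 → fault, evict 5, frames (0 4)
7 → fault, evict 0, frames (4 7)
0 → fault, evict 4, frames (7 0)
4 → fault, evict 7, frames (0 4)
6 → fault, evict 0, frames (4 6)
0 → fault, evict 4, frames (6 0)
1 → fault, evict 6, frames (0 1)
5 → fault, evict 0, frames (1 5)
0 → fault, evict 1, frames (5 0)
7 → fault, evict 5, frames (0 7)
Page faults: 12.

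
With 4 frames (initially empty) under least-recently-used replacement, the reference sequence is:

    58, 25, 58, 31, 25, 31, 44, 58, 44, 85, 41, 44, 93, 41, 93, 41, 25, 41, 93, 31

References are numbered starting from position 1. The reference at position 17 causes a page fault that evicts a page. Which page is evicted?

85

pos 1: 58 → fault, frames (58)
pos 2: 25 → fault, frames (58 25)
pos 3: 58 → hit
pos 4: 31 → fault, frames (25 58 31)
pos 5: 25 → hit
pos 6: 31 → hit
pos 7: 44 → fault, frames (58 25 31 44)
pos 8: 58 → hit
pos 9: 44 → hit
pos 10: 85 → fault, evict 25, frames (31 58 44 85)
pos 11: 41 → fault, evict 31, frames (58 44 85 41)
pos 12: 44 → hit
pos 13: 93 → fault, evict 58, frames (85 41 44 93)
pos 14: 41 → hit
pos 15: 93 → hit
pos 16: 41 → hit
pos 17: 25 → fault, evict 85, frames (44 93 41 25)
At position 17, page 85 is evicted.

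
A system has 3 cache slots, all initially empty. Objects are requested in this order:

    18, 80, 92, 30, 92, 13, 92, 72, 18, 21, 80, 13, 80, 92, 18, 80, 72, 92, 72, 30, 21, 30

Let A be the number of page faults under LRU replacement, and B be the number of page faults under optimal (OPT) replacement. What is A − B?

Under LRU: F F F F . F . F F F F F . F F . F F . F F . → 16 faults.
Under OPT: F F F F . F . F . F F . . F . . F . . F F . → 12 faults.
A − B = 16 − 12 = 4.

4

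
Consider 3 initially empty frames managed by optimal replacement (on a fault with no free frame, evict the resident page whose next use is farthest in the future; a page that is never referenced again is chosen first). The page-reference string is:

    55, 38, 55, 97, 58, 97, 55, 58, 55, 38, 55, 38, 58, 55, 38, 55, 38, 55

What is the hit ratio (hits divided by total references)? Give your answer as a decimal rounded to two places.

0.72

55 -> fault, frames {55}
38 -> fault, frames {55,38}
55 -> hit
97 -> fault, frames {55,38,97}
58 -> fault, evict 38, frames {55,97,58}
97 -> hit
55 -> hit
58 -> hit
55 -> hit
38 -> fault, evict 97, frames {55,58,38}
55 -> hit
38 -> hit
58 -> hit
55 -> hit
38 -> hit
55 -> hit
38 -> hit
55 -> hit
Hits: 13 of 18 references → 13/18 = 0.7222.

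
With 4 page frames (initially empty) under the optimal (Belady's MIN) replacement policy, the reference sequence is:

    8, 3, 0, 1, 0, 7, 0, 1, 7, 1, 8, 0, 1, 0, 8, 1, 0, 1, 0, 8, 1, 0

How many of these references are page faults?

5

8: miss, frames (8)
3: miss, frames (8 3)
0: miss, frames (8 3 0)
1: miss, frames (8 3 0 1)
0: hit
7: miss, evict 3, frames (8 0 1 7)
0: hit
1: hit
7: hit
1: hit
8: hit
0: hit
1: hit
0: hit
8: hit
1: hit
0: hit
1: hit
0: hit
8: hit
1: hit
0: hit
Page faults: 5.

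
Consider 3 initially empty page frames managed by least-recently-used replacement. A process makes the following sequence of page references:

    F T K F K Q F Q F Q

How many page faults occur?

F -> fault, frames [F]
T -> fault, frames [F, T]
K -> fault, frames [F, T, K]
F -> hit
K -> hit
Q -> fault, evict T, frames [F, K, Q]
F -> hit
Q -> hit
F -> hit
Q -> hit
Page faults: 4.

4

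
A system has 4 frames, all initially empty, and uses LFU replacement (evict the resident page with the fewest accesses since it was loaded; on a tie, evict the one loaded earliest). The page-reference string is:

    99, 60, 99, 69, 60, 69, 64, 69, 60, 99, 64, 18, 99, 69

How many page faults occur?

5

99 → miss, frames {99}
60 → miss, frames {99,60}
99 → hit
69 → miss, frames {99,60,69}
60 → hit
69 → hit
64 → miss, frames {99,60,69,64}
69 → hit
60 → hit
99 → hit
64 → hit
18 → miss, evict 64, frames {99,60,69,18}
99 → hit
69 → hit
Page faults: 5.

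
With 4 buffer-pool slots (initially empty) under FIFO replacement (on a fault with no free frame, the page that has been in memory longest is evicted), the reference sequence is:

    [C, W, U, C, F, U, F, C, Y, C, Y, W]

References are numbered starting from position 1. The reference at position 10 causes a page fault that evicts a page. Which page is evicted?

W

pos 1: C -> miss, frames (C)
pos 2: W -> miss, frames (C W)
pos 3: U -> miss, frames (C W U)
pos 4: C -> hit
pos 5: F -> miss, frames (C W U F)
pos 6: U -> hit
pos 7: F -> hit
pos 8: C -> hit
pos 9: Y -> miss, evict C, frames (W U F Y)
pos 10: C -> miss, evict W, frames (U F Y C)
At position 10, page W is evicted.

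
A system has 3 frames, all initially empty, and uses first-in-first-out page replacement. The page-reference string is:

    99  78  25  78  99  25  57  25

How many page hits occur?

4

99 → miss, frames {99}
78 → miss, frames {99,78}
25 → miss, frames {99,78,25}
78 → hit
99 → hit
25 → hit
57 → miss, evict 99, frames {78,25,57}
25 → hit
Hits: 4.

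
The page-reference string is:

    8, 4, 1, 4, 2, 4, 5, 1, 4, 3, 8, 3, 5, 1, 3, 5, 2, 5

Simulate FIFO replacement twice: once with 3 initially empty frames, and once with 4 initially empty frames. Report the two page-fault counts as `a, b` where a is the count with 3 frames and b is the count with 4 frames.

13, 10

3 frames: F F F . F . F . F F F . F F F . F F → 13 faults.
4 frames: F F F . F . F . . F F . . F . . F F → 10 faults.
10 < 13: adding a frame reduced faults, as is typical.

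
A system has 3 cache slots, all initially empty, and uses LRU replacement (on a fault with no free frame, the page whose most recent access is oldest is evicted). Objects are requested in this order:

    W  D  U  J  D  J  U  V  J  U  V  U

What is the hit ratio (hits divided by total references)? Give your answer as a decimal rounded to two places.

W → fault, frames [W]
D → fault, frames [W, D]
U → fault, frames [W, D, U]
J → fault, evict W, frames [D, U, J]
D → hit
J → hit
U → hit
V → fault, evict D, frames [J, U, V]
J → hit
U → hit
V → hit
U → hit
Hits: 7 of 12 references → 7/12 = 0.5833.

0.58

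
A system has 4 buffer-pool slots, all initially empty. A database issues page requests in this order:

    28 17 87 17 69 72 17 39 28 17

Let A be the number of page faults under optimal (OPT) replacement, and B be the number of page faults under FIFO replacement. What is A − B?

-2

Under OPT: F F F . F F . F . . → 6 faults.
Under FIFO: F F F . F F . F F F → 8 faults.
A − B = 6 − 8 = -2.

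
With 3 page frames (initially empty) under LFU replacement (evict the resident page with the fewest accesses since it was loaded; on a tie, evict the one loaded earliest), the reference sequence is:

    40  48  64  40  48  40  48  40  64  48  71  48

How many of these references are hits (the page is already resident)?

8

40 -> miss, frames (40)
48 -> miss, frames (40 48)
64 -> miss, frames (40 48 64)
40 -> hit
48 -> hit
40 -> hit
48 -> hit
40 -> hit
64 -> hit
48 -> hit
71 -> miss, evict 64, frames (40 48 71)
48 -> hit
Hits: 8.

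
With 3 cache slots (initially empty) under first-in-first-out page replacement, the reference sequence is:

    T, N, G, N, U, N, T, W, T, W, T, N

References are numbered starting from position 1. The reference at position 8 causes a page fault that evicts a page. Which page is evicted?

pos 1: T → fault, frames (T)
pos 2: N → fault, frames (T N)
pos 3: G → fault, frames (T N G)
pos 4: N → hit
pos 5: U → fault, evict T, frames (N G U)
pos 6: N → hit
pos 7: T → fault, evict N, frames (G U T)
pos 8: W → fault, evict G, frames (U T W)
At position 8, page G is evicted.

G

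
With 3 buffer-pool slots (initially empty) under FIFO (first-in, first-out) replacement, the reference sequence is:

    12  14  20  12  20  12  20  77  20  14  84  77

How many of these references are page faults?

5

12 -> fault, frames [12]
14 -> fault, frames [12, 14]
20 -> fault, frames [12, 14, 20]
12 -> hit
20 -> hit
12 -> hit
20 -> hit
77 -> fault, evict 12, frames [14, 20, 77]
20 -> hit
14 -> hit
84 -> fault, evict 14, frames [20, 77, 84]
77 -> hit
Page faults: 5.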